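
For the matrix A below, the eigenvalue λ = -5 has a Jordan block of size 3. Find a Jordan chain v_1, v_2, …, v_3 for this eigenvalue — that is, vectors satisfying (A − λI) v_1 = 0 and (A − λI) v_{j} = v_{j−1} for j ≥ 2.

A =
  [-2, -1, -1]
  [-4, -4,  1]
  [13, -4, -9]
A Jordan chain for λ = -5 of length 3:
v_1 = (0, -3, 3)ᵀ
v_2 = (3, -4, 13)ᵀ
v_3 = (1, 0, 0)ᵀ

Let N = A − (-5)·I. We want v_3 with N^3 v_3 = 0 but N^2 v_3 ≠ 0; then v_{j-1} := N · v_j for j = 3, …, 2.

Pick v_3 = (1, 0, 0)ᵀ.
Then v_2 = N · v_3 = (3, -4, 13)ᵀ.
Then v_1 = N · v_2 = (0, -3, 3)ᵀ.

Sanity check: (A − (-5)·I) v_1 = (0, 0, 0)ᵀ = 0. ✓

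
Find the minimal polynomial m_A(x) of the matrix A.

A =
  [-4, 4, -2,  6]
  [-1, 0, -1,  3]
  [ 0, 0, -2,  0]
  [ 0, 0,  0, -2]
x^2 + 4*x + 4

The characteristic polynomial is χ_A(x) = (x + 2)^4, so the eigenvalues are known. The minimal polynomial is
  m_A(x) = Π_λ (x − λ)^{k_λ}
where k_λ is the size of the *largest* Jordan block for λ (equivalently, the smallest k with (A − λI)^k v = 0 for every generalised eigenvector v of λ).

  λ = -2: largest Jordan block has size 2, contributing (x + 2)^2

So m_A(x) = (x + 2)^2 = x^2 + 4*x + 4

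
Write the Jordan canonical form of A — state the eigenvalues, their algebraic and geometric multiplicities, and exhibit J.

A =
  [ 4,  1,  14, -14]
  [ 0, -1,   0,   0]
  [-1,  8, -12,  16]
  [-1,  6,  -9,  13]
J_1(-3) ⊕ J_1(-1) ⊕ J_2(4)

The characteristic polynomial is
  det(x·I − A) = x^4 - 4*x^3 - 13*x^2 + 40*x + 48 = (x - 4)^2*(x + 1)*(x + 3)

Eigenvalues and multiplicities (the geometric multiplicity of λ is n − rank(A − λI), which equals the number of Jordan blocks for λ):
  λ = -3: algebraic multiplicity = 1, geometric multiplicity = 1
  λ = -1: algebraic multiplicity = 1, geometric multiplicity = 1
  λ = 4: algebraic multiplicity = 2, geometric multiplicity = 1

Determining the block sizes for each eigenvalue:
  λ = -3: one block (gm = 1), so the single block has size am = 1 → block sizes [1]
  λ = -1: one block (gm = 1), so the single block has size am = 1 → block sizes [1]
  λ = 4: one block (gm = 1), so the single block has size am = 2 → block sizes [2]

Assembling the blocks gives a Jordan form
J =
  [-3,  0, 0, 0]
  [ 0, -1, 0, 0]
  [ 0,  0, 4, 1]
  [ 0,  0, 0, 4]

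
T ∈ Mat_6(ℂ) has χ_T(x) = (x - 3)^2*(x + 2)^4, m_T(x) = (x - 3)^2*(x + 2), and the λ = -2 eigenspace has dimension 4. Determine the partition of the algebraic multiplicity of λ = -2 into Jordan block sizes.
Block sizes for λ = -2: [1, 1, 1, 1]

Step 1 — from the characteristic polynomial, algebraic multiplicity of λ = -2 is 4. From dim ker(T − (-2)·I) = 4, there are exactly 4 Jordan blocks for λ = -2.
Step 2 — from the minimal polynomial, the factor (x + 2) tells us the largest block for λ = -2 has size 1.
Step 3 — with total size 4, 4 blocks, and largest block 1, the block sizes (in nonincreasing order) are [1, 1, 1, 1].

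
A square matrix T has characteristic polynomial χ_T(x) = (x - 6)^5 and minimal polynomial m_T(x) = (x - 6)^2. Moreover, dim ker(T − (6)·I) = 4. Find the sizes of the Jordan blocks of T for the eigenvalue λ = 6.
Block sizes for λ = 6: [2, 1, 1, 1]

Step 1 — from the characteristic polynomial, algebraic multiplicity of λ = 6 is 5. From dim ker(T − (6)·I) = 4, there are exactly 4 Jordan blocks for λ = 6.
Step 2 — from the minimal polynomial, the factor (x − 6)^2 tells us the largest block for λ = 6 has size 2.
Step 3 — with total size 5, 4 blocks, and largest block 2, the block sizes (in nonincreasing order) are [2, 1, 1, 1].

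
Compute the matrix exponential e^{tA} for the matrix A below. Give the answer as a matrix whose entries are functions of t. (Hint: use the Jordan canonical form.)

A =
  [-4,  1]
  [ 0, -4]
e^{tA} =
  [exp(-4*t), t*exp(-4*t)]
  [0, exp(-4*t)]

Strategy: write A = P · J · P⁻¹ where J is a Jordan canonical form, so e^{tA} = P · e^{tJ} · P⁻¹, and e^{tJ} can be computed block-by-block.

A has Jordan form
J =
  [-4,  1]
  [ 0, -4]
(up to reordering of blocks).

Per-block formulas:
  For a 2×2 Jordan block J_2(-4): exp(t · J_2(-4)) = e^(-4t)·(I + t·N), where N is the 2×2 nilpotent shift.

After assembling e^{tJ} and conjugating by P, we get:

e^{tA} =
  [exp(-4*t), t*exp(-4*t)]
  [0, exp(-4*t)]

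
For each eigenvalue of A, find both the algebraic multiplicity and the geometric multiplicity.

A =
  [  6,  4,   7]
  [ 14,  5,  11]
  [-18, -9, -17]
λ = -2: alg = 3, geom = 1

Step 1 — factor the characteristic polynomial to read off the algebraic multiplicities:
  χ_A(x) = (x + 2)^3

Step 2 — compute geometric multiplicities via the rank-nullity identity g(λ) = n − rank(A − λI):
  rank(A − (-2)·I) = 2, so dim ker(A − (-2)·I) = n − 2 = 1

Summary:
  λ = -2: algebraic multiplicity = 3, geometric multiplicity = 1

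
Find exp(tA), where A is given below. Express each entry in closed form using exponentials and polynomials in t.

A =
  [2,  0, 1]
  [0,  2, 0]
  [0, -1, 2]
e^{tA} =
  [exp(2*t), -t^2*exp(2*t)/2, t*exp(2*t)]
  [0, exp(2*t), 0]
  [0, -t*exp(2*t), exp(2*t)]

Strategy: write A = P · J · P⁻¹ where J is a Jordan canonical form, so e^{tA} = P · e^{tJ} · P⁻¹, and e^{tJ} can be computed block-by-block.

A has Jordan form
J =
  [2, 1, 0]
  [0, 2, 1]
  [0, 0, 2]
(up to reordering of blocks).

Per-block formulas:
  For a 3×3 Jordan block J_3(2): exp(t · J_3(2)) = e^(2t)·(I + t·N + (t^2/2)·N^2), where N is the 3×3 nilpotent shift.

After assembling e^{tJ} and conjugating by P, we get:

e^{tA} =
  [exp(2*t), -t^2*exp(2*t)/2, t*exp(2*t)]
  [0, exp(2*t), 0]
  [0, -t*exp(2*t), exp(2*t)]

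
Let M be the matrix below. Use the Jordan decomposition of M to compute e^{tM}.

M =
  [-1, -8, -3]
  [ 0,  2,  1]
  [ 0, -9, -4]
e^{tM} =
  [exp(-t), 3*t^2*exp(-t)/2 - 8*t*exp(-t), t^2*exp(-t)/2 - 3*t*exp(-t)]
  [0, 3*t*exp(-t) + exp(-t), t*exp(-t)]
  [0, -9*t*exp(-t), -3*t*exp(-t) + exp(-t)]

Strategy: write M = P · J · P⁻¹ where J is a Jordan canonical form, so e^{tM} = P · e^{tJ} · P⁻¹, and e^{tJ} can be computed block-by-block.

M has Jordan form
J =
  [-1,  1,  0]
  [ 0, -1,  1]
  [ 0,  0, -1]
(up to reordering of blocks).

Per-block formulas:
  For a 3×3 Jordan block J_3(-1): exp(t · J_3(-1)) = e^(-1t)·(I + t·N + (t^2/2)·N^2), where N is the 3×3 nilpotent shift.

After assembling e^{tJ} and conjugating by P, we get:

e^{tM} =
  [exp(-t), 3*t^2*exp(-t)/2 - 8*t*exp(-t), t^2*exp(-t)/2 - 3*t*exp(-t)]
  [0, 3*t*exp(-t) + exp(-t), t*exp(-t)]
  [0, -9*t*exp(-t), -3*t*exp(-t) + exp(-t)]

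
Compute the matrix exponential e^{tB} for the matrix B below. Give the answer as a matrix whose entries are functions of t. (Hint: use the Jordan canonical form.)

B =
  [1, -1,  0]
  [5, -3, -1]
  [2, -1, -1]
e^{tB} =
  [-t^2*exp(-t)/2 + 2*t*exp(-t) + exp(-t), -t*exp(-t), t^2*exp(-t)/2]
  [-t^2*exp(-t) + 5*t*exp(-t), -2*t*exp(-t) + exp(-t), t^2*exp(-t) - t*exp(-t)]
  [-t^2*exp(-t)/2 + 2*t*exp(-t), -t*exp(-t), t^2*exp(-t)/2 + exp(-t)]

Strategy: write B = P · J · P⁻¹ where J is a Jordan canonical form, so e^{tB} = P · e^{tJ} · P⁻¹, and e^{tJ} can be computed block-by-block.

B has Jordan form
J =
  [-1,  1,  0]
  [ 0, -1,  1]
  [ 0,  0, -1]
(up to reordering of blocks).

Per-block formulas:
  For a 3×3 Jordan block J_3(-1): exp(t · J_3(-1)) = e^(-1t)·(I + t·N + (t^2/2)·N^2), where N is the 3×3 nilpotent shift.

After assembling e^{tJ} and conjugating by P, we get:

e^{tB} =
  [-t^2*exp(-t)/2 + 2*t*exp(-t) + exp(-t), -t*exp(-t), t^2*exp(-t)/2]
  [-t^2*exp(-t) + 5*t*exp(-t), -2*t*exp(-t) + exp(-t), t^2*exp(-t) - t*exp(-t)]
  [-t^2*exp(-t)/2 + 2*t*exp(-t), -t*exp(-t), t^2*exp(-t)/2 + exp(-t)]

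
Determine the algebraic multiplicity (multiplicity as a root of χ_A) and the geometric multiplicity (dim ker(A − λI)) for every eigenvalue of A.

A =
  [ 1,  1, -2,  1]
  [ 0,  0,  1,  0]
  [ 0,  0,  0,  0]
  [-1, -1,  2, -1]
λ = 0: alg = 4, geom = 2

Step 1 — factor the characteristic polynomial to read off the algebraic multiplicities:
  χ_A(x) = x^4

Step 2 — compute geometric multiplicities via the rank-nullity identity g(λ) = n − rank(A − λI):
  rank(A − (0)·I) = 2, so dim ker(A − (0)·I) = n − 2 = 2

Summary:
  λ = 0: algebraic multiplicity = 4, geometric multiplicity = 2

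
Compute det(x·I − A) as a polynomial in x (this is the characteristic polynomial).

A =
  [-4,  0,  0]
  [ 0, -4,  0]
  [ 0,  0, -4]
x^3 + 12*x^2 + 48*x + 64

Expanding det(x·I − A) (e.g. by cofactor expansion or by noting that A is similar to its Jordan form J, which has the same characteristic polynomial as A) gives
  χ_A(x) = x^3 + 12*x^2 + 48*x + 64
which factors as (x + 4)^3. The eigenvalues (with algebraic multiplicities) are λ = -4 with multiplicity 3.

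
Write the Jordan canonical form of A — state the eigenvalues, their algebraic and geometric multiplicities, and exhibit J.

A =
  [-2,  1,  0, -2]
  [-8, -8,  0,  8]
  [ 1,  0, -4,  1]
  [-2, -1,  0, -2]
J_2(-4) ⊕ J_2(-4)

The characteristic polynomial is
  det(x·I − A) = x^4 + 16*x^3 + 96*x^2 + 256*x + 256 = (x + 4)^4

Eigenvalues and multiplicities (the geometric multiplicity of λ is n − rank(A − λI), which equals the number of Jordan blocks for λ):
  λ = -4: algebraic multiplicity = 4, geometric multiplicity = 2

Determining the block sizes for each eigenvalue:
  λ = -4: with am = 4 and gm = 2, the partition is not yet determined (e.g. several partitions of 4 into 2 parts exist). Let N = A − (-4)·I. Computing rank(N^1) = 2, rank(N^2) = 0; the number of blocks of size ≥ j is rank(N^{j−1}) − rank(N^j), giving [2, 2]. So we have 2 block(s) of size 2 → block sizes [2, 2]

Assembling the blocks gives a Jordan form
J =
  [-4,  1,  0,  0]
  [ 0, -4,  0,  0]
  [ 0,  0, -4,  1]
  [ 0,  0,  0, -4]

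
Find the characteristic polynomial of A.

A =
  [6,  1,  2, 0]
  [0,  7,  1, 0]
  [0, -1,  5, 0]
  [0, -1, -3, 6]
x^4 - 24*x^3 + 216*x^2 - 864*x + 1296

Expanding det(x·I − A) (e.g. by cofactor expansion or by noting that A is similar to its Jordan form J, which has the same characteristic polynomial as A) gives
  χ_A(x) = x^4 - 24*x^3 + 216*x^2 - 864*x + 1296
which factors as (x - 6)^4. The eigenvalues (with algebraic multiplicities) are λ = 6 with multiplicity 4.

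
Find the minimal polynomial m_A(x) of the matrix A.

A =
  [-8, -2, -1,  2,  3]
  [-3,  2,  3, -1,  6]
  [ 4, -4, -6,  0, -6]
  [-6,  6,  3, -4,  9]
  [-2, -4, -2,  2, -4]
x^2 + 8*x + 16

The characteristic polynomial is χ_A(x) = (x + 4)^5, so the eigenvalues are known. The minimal polynomial is
  m_A(x) = Π_λ (x − λ)^{k_λ}
where k_λ is the size of the *largest* Jordan block for λ (equivalently, the smallest k with (A − λI)^k v = 0 for every generalised eigenvector v of λ).

  λ = -4: largest Jordan block has size 2, contributing (x + 4)^2

So m_A(x) = (x + 4)^2 = x^2 + 8*x + 16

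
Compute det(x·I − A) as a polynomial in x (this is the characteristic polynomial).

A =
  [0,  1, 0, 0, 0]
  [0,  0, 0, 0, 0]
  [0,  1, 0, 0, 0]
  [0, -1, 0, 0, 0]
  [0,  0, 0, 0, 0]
x^5

Expanding det(x·I − A) (e.g. by cofactor expansion or by noting that A is similar to its Jordan form J, which has the same characteristic polynomial as A) gives
  χ_A(x) = x^5
which factors as x^5. The eigenvalues (with algebraic multiplicities) are λ = 0 with multiplicity 5.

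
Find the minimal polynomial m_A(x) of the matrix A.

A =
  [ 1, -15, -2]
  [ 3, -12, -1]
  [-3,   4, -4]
x^3 + 15*x^2 + 75*x + 125

The characteristic polynomial is χ_A(x) = (x + 5)^3, so the eigenvalues are known. The minimal polynomial is
  m_A(x) = Π_λ (x − λ)^{k_λ}
where k_λ is the size of the *largest* Jordan block for λ (equivalently, the smallest k with (A − λI)^k v = 0 for every generalised eigenvector v of λ).

  λ = -5: largest Jordan block has size 3, contributing (x + 5)^3

So m_A(x) = (x + 5)^3 = x^3 + 15*x^2 + 75*x + 125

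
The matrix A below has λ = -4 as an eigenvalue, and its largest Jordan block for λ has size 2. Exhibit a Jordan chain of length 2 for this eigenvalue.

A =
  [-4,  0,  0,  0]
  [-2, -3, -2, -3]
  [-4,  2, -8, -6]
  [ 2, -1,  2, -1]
A Jordan chain for λ = -4 of length 2:
v_1 = (0, -2, -4, 2)ᵀ
v_2 = (1, 0, 0, 0)ᵀ

Let N = A − (-4)·I. We want v_2 with N^2 v_2 = 0 but N^1 v_2 ≠ 0; then v_{j-1} := N · v_j for j = 2, …, 2.

Pick v_2 = (1, 0, 0, 0)ᵀ.
Then v_1 = N · v_2 = (0, -2, -4, 2)ᵀ.

Sanity check: (A − (-4)·I) v_1 = (0, 0, 0, 0)ᵀ = 0. ✓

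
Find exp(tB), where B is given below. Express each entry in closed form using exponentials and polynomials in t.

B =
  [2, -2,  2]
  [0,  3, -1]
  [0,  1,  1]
e^{tB} =
  [exp(2*t), -2*t*exp(2*t), 2*t*exp(2*t)]
  [0, t*exp(2*t) + exp(2*t), -t*exp(2*t)]
  [0, t*exp(2*t), -t*exp(2*t) + exp(2*t)]

Strategy: write B = P · J · P⁻¹ where J is a Jordan canonical form, so e^{tB} = P · e^{tJ} · P⁻¹, and e^{tJ} can be computed block-by-block.

B has Jordan form
J =
  [2, 1, 0]
  [0, 2, 0]
  [0, 0, 2]
(up to reordering of blocks).

Per-block formulas:
  For a 1×1 block at λ = 2: exp(t · [2]) = [e^(2t)].
  For a 2×2 Jordan block J_2(2): exp(t · J_2(2)) = e^(2t)·(I + t·N), where N is the 2×2 nilpotent shift.

After assembling e^{tJ} and conjugating by P, we get:

e^{tB} =
  [exp(2*t), -2*t*exp(2*t), 2*t*exp(2*t)]
  [0, t*exp(2*t) + exp(2*t), -t*exp(2*t)]
  [0, t*exp(2*t), -t*exp(2*t) + exp(2*t)]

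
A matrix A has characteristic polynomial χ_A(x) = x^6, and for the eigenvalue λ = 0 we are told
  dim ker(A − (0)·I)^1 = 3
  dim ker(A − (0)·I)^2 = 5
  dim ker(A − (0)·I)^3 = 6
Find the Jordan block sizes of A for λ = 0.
Block sizes for λ = 0: [3, 2, 1]

From the dimensions of kernels of powers, the number of Jordan blocks of size at least j is d_j − d_{j−1} where d_j = dim ker(N^j) (with d_0 = 0). Computing the differences gives [3, 2, 1].
The number of blocks of size exactly k is (#blocks of size ≥ k) − (#blocks of size ≥ k + 1), so the partition is: 1 block(s) of size 1, 1 block(s) of size 2, 1 block(s) of size 3.
In nonincreasing order the block sizes are [3, 2, 1].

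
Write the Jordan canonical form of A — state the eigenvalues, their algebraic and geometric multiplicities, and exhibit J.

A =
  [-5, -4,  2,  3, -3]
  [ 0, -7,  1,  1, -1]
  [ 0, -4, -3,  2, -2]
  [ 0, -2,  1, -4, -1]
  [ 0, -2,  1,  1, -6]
J_2(-5) ⊕ J_2(-5) ⊕ J_1(-5)

The characteristic polynomial is
  det(x·I − A) = x^5 + 25*x^4 + 250*x^3 + 1250*x^2 + 3125*x + 3125 = (x + 5)^5

Eigenvalues and multiplicities (the geometric multiplicity of λ is n − rank(A − λI), which equals the number of Jordan blocks for λ):
  λ = -5: algebraic multiplicity = 5, geometric multiplicity = 3

Determining the block sizes for each eigenvalue:
  λ = -5: with am = 5 and gm = 3, the partition is not yet determined (e.g. several partitions of 5 into 3 parts exist). Let N = A − (-5)·I. Computing rank(N^1) = 2, rank(N^2) = 0; the number of blocks of size ≥ j is rank(N^{j−1}) − rank(N^j), giving [3, 2]. So we have 2 block(s) of size 2, 1 block(s) of size 1 → block sizes [2, 2, 1]

Assembling the blocks gives a Jordan form
J =
  [-5,  1,  0,  0,  0]
  [ 0, -5,  0,  0,  0]
  [ 0,  0, -5,  1,  0]
  [ 0,  0,  0, -5,  0]
  [ 0,  0,  0,  0, -5]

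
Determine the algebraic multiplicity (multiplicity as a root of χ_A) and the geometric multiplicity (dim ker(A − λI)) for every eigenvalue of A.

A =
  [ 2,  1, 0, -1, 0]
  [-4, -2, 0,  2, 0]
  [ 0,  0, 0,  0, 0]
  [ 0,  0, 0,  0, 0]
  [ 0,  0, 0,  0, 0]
λ = 0: alg = 5, geom = 4

Step 1 — factor the characteristic polynomial to read off the algebraic multiplicities:
  χ_A(x) = x^5

Step 2 — compute geometric multiplicities via the rank-nullity identity g(λ) = n − rank(A − λI):
  rank(A − (0)·I) = 1, so dim ker(A − (0)·I) = n − 1 = 4

Summary:
  λ = 0: algebraic multiplicity = 5, geometric multiplicity = 4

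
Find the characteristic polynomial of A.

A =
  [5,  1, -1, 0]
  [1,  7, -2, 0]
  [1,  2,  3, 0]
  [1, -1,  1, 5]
x^4 - 20*x^3 + 150*x^2 - 500*x + 625

Expanding det(x·I − A) (e.g. by cofactor expansion or by noting that A is similar to its Jordan form J, which has the same characteristic polynomial as A) gives
  χ_A(x) = x^4 - 20*x^3 + 150*x^2 - 500*x + 625
which factors as (x - 5)^4. The eigenvalues (with algebraic multiplicities) are λ = 5 with multiplicity 4.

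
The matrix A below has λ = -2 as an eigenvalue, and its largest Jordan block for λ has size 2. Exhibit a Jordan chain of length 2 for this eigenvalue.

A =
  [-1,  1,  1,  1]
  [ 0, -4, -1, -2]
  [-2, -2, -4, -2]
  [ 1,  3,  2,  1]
A Jordan chain for λ = -2 of length 2:
v_1 = (1, 0, -2, 1)ᵀ
v_2 = (1, 0, 0, 0)ᵀ

Let N = A − (-2)·I. We want v_2 with N^2 v_2 = 0 but N^1 v_2 ≠ 0; then v_{j-1} := N · v_j for j = 2, …, 2.

Pick v_2 = (1, 0, 0, 0)ᵀ.
Then v_1 = N · v_2 = (1, 0, -2, 1)ᵀ.

Sanity check: (A − (-2)·I) v_1 = (0, 0, 0, 0)ᵀ = 0. ✓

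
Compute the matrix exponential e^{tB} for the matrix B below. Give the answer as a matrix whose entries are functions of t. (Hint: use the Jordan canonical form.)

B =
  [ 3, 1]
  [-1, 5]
e^{tB} =
  [-t*exp(4*t) + exp(4*t), t*exp(4*t)]
  [-t*exp(4*t), t*exp(4*t) + exp(4*t)]

Strategy: write B = P · J · P⁻¹ where J is a Jordan canonical form, so e^{tB} = P · e^{tJ} · P⁻¹, and e^{tJ} can be computed block-by-block.

B has Jordan form
J =
  [4, 1]
  [0, 4]
(up to reordering of blocks).

Per-block formulas:
  For a 2×2 Jordan block J_2(4): exp(t · J_2(4)) = e^(4t)·(I + t·N), where N is the 2×2 nilpotent shift.

After assembling e^{tJ} and conjugating by P, we get:

e^{tB} =
  [-t*exp(4*t) + exp(4*t), t*exp(4*t)]
  [-t*exp(4*t), t*exp(4*t) + exp(4*t)]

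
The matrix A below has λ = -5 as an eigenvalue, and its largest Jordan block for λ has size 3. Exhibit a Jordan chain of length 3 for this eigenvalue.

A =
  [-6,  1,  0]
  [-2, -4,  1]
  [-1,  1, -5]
A Jordan chain for λ = -5 of length 3:
v_1 = (-1, -1, -1)ᵀ
v_2 = (-1, -2, -1)ᵀ
v_3 = (1, 0, 0)ᵀ

Let N = A − (-5)·I. We want v_3 with N^3 v_3 = 0 but N^2 v_3 ≠ 0; then v_{j-1} := N · v_j for j = 3, …, 2.

Pick v_3 = (1, 0, 0)ᵀ.
Then v_2 = N · v_3 = (-1, -2, -1)ᵀ.
Then v_1 = N · v_2 = (-1, -1, -1)ᵀ.

Sanity check: (A − (-5)·I) v_1 = (0, 0, 0)ᵀ = 0. ✓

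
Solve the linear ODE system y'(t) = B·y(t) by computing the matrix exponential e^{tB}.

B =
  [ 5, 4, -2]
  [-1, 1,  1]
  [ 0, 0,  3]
e^{tB} =
  [2*t*exp(3*t) + exp(3*t), 4*t*exp(3*t), -2*t*exp(3*t)]
  [-t*exp(3*t), -2*t*exp(3*t) + exp(3*t), t*exp(3*t)]
  [0, 0, exp(3*t)]

Strategy: write B = P · J · P⁻¹ where J is a Jordan canonical form, so e^{tB} = P · e^{tJ} · P⁻¹, and e^{tJ} can be computed block-by-block.

B has Jordan form
J =
  [3, 1, 0]
  [0, 3, 0]
  [0, 0, 3]
(up to reordering of blocks).

Per-block formulas:
  For a 2×2 Jordan block J_2(3): exp(t · J_2(3)) = e^(3t)·(I + t·N), where N is the 2×2 nilpotent shift.
  For a 1×1 block at λ = 3: exp(t · [3]) = [e^(3t)].

After assembling e^{tJ} and conjugating by P, we get:

e^{tB} =
  [2*t*exp(3*t) + exp(3*t), 4*t*exp(3*t), -2*t*exp(3*t)]
  [-t*exp(3*t), -2*t*exp(3*t) + exp(3*t), t*exp(3*t)]
  [0, 0, exp(3*t)]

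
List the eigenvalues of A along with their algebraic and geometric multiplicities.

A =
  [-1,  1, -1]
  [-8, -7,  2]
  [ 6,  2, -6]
λ = -5: alg = 2, geom = 1; λ = -4: alg = 1, geom = 1

Step 1 — factor the characteristic polynomial to read off the algebraic multiplicities:
  χ_A(x) = (x + 4)*(x + 5)^2

Step 2 — compute geometric multiplicities via the rank-nullity identity g(λ) = n − rank(A − λI):
  rank(A − (-5)·I) = 2, so dim ker(A − (-5)·I) = n − 2 = 1
  rank(A − (-4)·I) = 2, so dim ker(A − (-4)·I) = n − 2 = 1

Summary:
  λ = -5: algebraic multiplicity = 2, geometric multiplicity = 1
  λ = -4: algebraic multiplicity = 1, geometric multiplicity = 1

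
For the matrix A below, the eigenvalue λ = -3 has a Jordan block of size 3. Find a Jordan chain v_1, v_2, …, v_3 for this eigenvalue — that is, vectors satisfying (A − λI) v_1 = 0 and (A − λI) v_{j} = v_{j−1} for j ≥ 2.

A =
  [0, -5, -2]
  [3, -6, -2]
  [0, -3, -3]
A Jordan chain for λ = -3 of length 3:
v_1 = (-6, 0, -9)ᵀ
v_2 = (3, 3, 0)ᵀ
v_3 = (1, 0, 0)ᵀ

Let N = A − (-3)·I. We want v_3 with N^3 v_3 = 0 but N^2 v_3 ≠ 0; then v_{j-1} := N · v_j for j = 3, …, 2.

Pick v_3 = (1, 0, 0)ᵀ.
Then v_2 = N · v_3 = (3, 3, 0)ᵀ.
Then v_1 = N · v_2 = (-6, 0, -9)ᵀ.

Sanity check: (A − (-3)·I) v_1 = (0, 0, 0)ᵀ = 0. ✓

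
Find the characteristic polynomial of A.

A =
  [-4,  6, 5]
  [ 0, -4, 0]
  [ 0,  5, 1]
x^3 + 7*x^2 + 8*x - 16

Expanding det(x·I − A) (e.g. by cofactor expansion or by noting that A is similar to its Jordan form J, which has the same characteristic polynomial as A) gives
  χ_A(x) = x^3 + 7*x^2 + 8*x - 16
which factors as (x - 1)*(x + 4)^2. The eigenvalues (with algebraic multiplicities) are λ = -4 with multiplicity 2, λ = 1 with multiplicity 1.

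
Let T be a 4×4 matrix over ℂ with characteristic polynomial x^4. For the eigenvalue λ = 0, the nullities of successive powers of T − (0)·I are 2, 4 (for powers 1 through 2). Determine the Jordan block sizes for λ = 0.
Block sizes for λ = 0: [2, 2]

From the dimensions of kernels of powers, the number of Jordan blocks of size at least j is d_j − d_{j−1} where d_j = dim ker(N^j) (with d_0 = 0). Computing the differences gives [2, 2].
The number of blocks of size exactly k is (#blocks of size ≥ k) − (#blocks of size ≥ k + 1), so the partition is: 2 block(s) of size 2.
In nonincreasing order the block sizes are [2, 2].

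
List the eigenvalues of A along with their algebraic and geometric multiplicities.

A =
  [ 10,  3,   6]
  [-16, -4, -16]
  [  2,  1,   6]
λ = 4: alg = 3, geom = 2

Step 1 — factor the characteristic polynomial to read off the algebraic multiplicities:
  χ_A(x) = (x - 4)^3

Step 2 — compute geometric multiplicities via the rank-nullity identity g(λ) = n − rank(A − λI):
  rank(A − (4)·I) = 1, so dim ker(A − (4)·I) = n − 1 = 2

Summary:
  λ = 4: algebraic multiplicity = 3, geometric multiplicity = 2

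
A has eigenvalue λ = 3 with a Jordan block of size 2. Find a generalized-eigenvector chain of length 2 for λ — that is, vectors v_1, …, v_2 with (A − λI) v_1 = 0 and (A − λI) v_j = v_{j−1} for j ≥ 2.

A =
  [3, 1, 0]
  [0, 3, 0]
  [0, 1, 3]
A Jordan chain for λ = 3 of length 2:
v_1 = (1, 0, 1)ᵀ
v_2 = (0, 1, 0)ᵀ

Let N = A − (3)·I. We want v_2 with N^2 v_2 = 0 but N^1 v_2 ≠ 0; then v_{j-1} := N · v_j for j = 2, …, 2.

Pick v_2 = (0, 1, 0)ᵀ.
Then v_1 = N · v_2 = (1, 0, 1)ᵀ.

Sanity check: (A − (3)·I) v_1 = (0, 0, 0)ᵀ = 0. ✓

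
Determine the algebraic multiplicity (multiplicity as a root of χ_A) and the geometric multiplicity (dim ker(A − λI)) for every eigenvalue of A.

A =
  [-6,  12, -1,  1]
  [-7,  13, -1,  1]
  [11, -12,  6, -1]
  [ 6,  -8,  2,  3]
λ = 1: alg = 1, geom = 1; λ = 5: alg = 3, geom = 2

Step 1 — factor the characteristic polynomial to read off the algebraic multiplicities:
  χ_A(x) = (x - 5)^3*(x - 1)

Step 2 — compute geometric multiplicities via the rank-nullity identity g(λ) = n − rank(A − λI):
  rank(A − (1)·I) = 3, so dim ker(A − (1)·I) = n − 3 = 1
  rank(A − (5)·I) = 2, so dim ker(A − (5)·I) = n − 2 = 2

Summary:
  λ = 1: algebraic multiplicity = 1, geometric multiplicity = 1
  λ = 5: algebraic multiplicity = 3, geometric multiplicity = 2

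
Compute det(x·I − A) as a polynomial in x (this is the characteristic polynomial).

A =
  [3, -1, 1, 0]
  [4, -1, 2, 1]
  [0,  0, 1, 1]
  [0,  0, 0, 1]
x^4 - 4*x^3 + 6*x^2 - 4*x + 1

Expanding det(x·I − A) (e.g. by cofactor expansion or by noting that A is similar to its Jordan form J, which has the same characteristic polynomial as A) gives
  χ_A(x) = x^4 - 4*x^3 + 6*x^2 - 4*x + 1
which factors as (x - 1)^4. The eigenvalues (with algebraic multiplicities) are λ = 1 with multiplicity 4.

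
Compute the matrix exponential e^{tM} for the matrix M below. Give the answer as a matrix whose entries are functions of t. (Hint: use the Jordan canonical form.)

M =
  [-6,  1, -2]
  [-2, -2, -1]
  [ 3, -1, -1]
e^{tM} =
  [t^2*exp(-3*t)/2 - 3*t*exp(-3*t) + exp(-3*t), t*exp(-3*t), t^2*exp(-3*t)/2 - 2*t*exp(-3*t)]
  [t^2*exp(-3*t)/2 - 2*t*exp(-3*t), t*exp(-3*t) + exp(-3*t), t^2*exp(-3*t)/2 - t*exp(-3*t)]
  [-t^2*exp(-3*t)/2 + 3*t*exp(-3*t), -t*exp(-3*t), -t^2*exp(-3*t)/2 + 2*t*exp(-3*t) + exp(-3*t)]

Strategy: write M = P · J · P⁻¹ where J is a Jordan canonical form, so e^{tM} = P · e^{tJ} · P⁻¹, and e^{tJ} can be computed block-by-block.

M has Jordan form
J =
  [-3,  1,  0]
  [ 0, -3,  1]
  [ 0,  0, -3]
(up to reordering of blocks).

Per-block formulas:
  For a 3×3 Jordan block J_3(-3): exp(t · J_3(-3)) = e^(-3t)·(I + t·N + (t^2/2)·N^2), where N is the 3×3 nilpotent shift.

After assembling e^{tJ} and conjugating by P, we get:

e^{tM} =
  [t^2*exp(-3*t)/2 - 3*t*exp(-3*t) + exp(-3*t), t*exp(-3*t), t^2*exp(-3*t)/2 - 2*t*exp(-3*t)]
  [t^2*exp(-3*t)/2 - 2*t*exp(-3*t), t*exp(-3*t) + exp(-3*t), t^2*exp(-3*t)/2 - t*exp(-3*t)]
  [-t^2*exp(-3*t)/2 + 3*t*exp(-3*t), -t*exp(-3*t), -t^2*exp(-3*t)/2 + 2*t*exp(-3*t) + exp(-3*t)]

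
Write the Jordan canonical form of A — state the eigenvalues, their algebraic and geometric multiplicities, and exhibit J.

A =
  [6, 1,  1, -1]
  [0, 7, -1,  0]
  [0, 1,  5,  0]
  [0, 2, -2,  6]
J_2(6) ⊕ J_2(6)

The characteristic polynomial is
  det(x·I − A) = x^4 - 24*x^3 + 216*x^2 - 864*x + 1296 = (x - 6)^4

Eigenvalues and multiplicities (the geometric multiplicity of λ is n − rank(A − λI), which equals the number of Jordan blocks for λ):
  λ = 6: algebraic multiplicity = 4, geometric multiplicity = 2

Determining the block sizes for each eigenvalue:
  λ = 6: with am = 4 and gm = 2, the partition is not yet determined (e.g. several partitions of 4 into 2 parts exist). Let N = A − (6)·I. Computing rank(N^1) = 2, rank(N^2) = 0; the number of blocks of size ≥ j is rank(N^{j−1}) − rank(N^j), giving [2, 2]. So we have 2 block(s) of size 2 → block sizes [2, 2]

Assembling the blocks gives a Jordan form
J =
  [6, 1, 0, 0]
  [0, 6, 0, 0]
  [0, 0, 6, 1]
  [0, 0, 0, 6]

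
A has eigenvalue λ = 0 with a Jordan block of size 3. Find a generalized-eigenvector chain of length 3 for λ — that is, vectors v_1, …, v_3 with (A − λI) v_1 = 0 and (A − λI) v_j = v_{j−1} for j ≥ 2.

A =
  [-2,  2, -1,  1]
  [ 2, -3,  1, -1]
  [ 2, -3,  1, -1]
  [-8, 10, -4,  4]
A Jordan chain for λ = 0 of length 3:
v_1 = (-2, 0, 0, -4)ᵀ
v_2 = (-2, 2, 2, -8)ᵀ
v_3 = (1, 0, 0, 0)ᵀ

Let N = A − (0)·I. We want v_3 with N^3 v_3 = 0 but N^2 v_3 ≠ 0; then v_{j-1} := N · v_j for j = 3, …, 2.

Pick v_3 = (1, 0, 0, 0)ᵀ.
Then v_2 = N · v_3 = (-2, 2, 2, -8)ᵀ.
Then v_1 = N · v_2 = (-2, 0, 0, -4)ᵀ.

Sanity check: (A − (0)·I) v_1 = (0, 0, 0, 0)ᵀ = 0. ✓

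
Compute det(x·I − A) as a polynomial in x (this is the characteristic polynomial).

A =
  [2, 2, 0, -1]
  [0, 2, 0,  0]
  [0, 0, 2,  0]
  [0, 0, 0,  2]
x^4 - 8*x^3 + 24*x^2 - 32*x + 16

Expanding det(x·I − A) (e.g. by cofactor expansion or by noting that A is similar to its Jordan form J, which has the same characteristic polynomial as A) gives
  χ_A(x) = x^4 - 8*x^3 + 24*x^2 - 32*x + 16
which factors as (x - 2)^4. The eigenvalues (with algebraic multiplicities) are λ = 2 with multiplicity 4.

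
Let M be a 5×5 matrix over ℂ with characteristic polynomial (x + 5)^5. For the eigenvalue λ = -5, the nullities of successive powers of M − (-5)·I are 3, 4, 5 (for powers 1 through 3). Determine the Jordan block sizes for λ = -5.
Block sizes for λ = -5: [3, 1, 1]

From the dimensions of kernels of powers, the number of Jordan blocks of size at least j is d_j − d_{j−1} where d_j = dim ker(N^j) (with d_0 = 0). Computing the differences gives [3, 1, 1].
The number of blocks of size exactly k is (#blocks of size ≥ k) − (#blocks of size ≥ k + 1), so the partition is: 2 block(s) of size 1, 1 block(s) of size 3.
In nonincreasing order the block sizes are [3, 1, 1].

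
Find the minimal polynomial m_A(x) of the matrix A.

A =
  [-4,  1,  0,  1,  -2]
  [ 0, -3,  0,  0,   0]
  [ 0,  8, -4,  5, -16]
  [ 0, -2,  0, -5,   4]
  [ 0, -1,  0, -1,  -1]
x^3 + 10*x^2 + 33*x + 36

The characteristic polynomial is χ_A(x) = (x + 3)^3*(x + 4)^2, so the eigenvalues are known. The minimal polynomial is
  m_A(x) = Π_λ (x − λ)^{k_λ}
where k_λ is the size of the *largest* Jordan block for λ (equivalently, the smallest k with (A − λI)^k v = 0 for every generalised eigenvector v of λ).

  λ = -4: largest Jordan block has size 1, contributing (x + 4)
  λ = -3: largest Jordan block has size 2, contributing (x + 3)^2

So m_A(x) = (x + 3)^2*(x + 4) = x^3 + 10*x^2 + 33*x + 36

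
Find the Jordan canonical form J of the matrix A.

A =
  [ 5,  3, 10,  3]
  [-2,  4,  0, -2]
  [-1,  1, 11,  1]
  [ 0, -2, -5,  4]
J_3(6) ⊕ J_1(6)

The characteristic polynomial is
  det(x·I − A) = x^4 - 24*x^3 + 216*x^2 - 864*x + 1296 = (x - 6)^4

Eigenvalues and multiplicities (the geometric multiplicity of λ is n − rank(A − λI), which equals the number of Jordan blocks for λ):
  λ = 6: algebraic multiplicity = 4, geometric multiplicity = 2

Determining the block sizes for each eigenvalue:
  λ = 6: with am = 4 and gm = 2, the partition is not yet determined (e.g. several partitions of 4 into 2 parts exist). Let N = A − (6)·I. Computing rank(N^1) = 2, rank(N^2) = 1, rank(N^3) = 0; the number of blocks of size ≥ j is rank(N^{j−1}) − rank(N^j), giving [2, 1, 1]. So we have 1 block(s) of size 3, 1 block(s) of size 1 → block sizes [3, 1]

Assembling the blocks gives a Jordan form
J =
  [6, 1, 0, 0]
  [0, 6, 1, 0]
  [0, 0, 6, 0]
  [0, 0, 0, 6]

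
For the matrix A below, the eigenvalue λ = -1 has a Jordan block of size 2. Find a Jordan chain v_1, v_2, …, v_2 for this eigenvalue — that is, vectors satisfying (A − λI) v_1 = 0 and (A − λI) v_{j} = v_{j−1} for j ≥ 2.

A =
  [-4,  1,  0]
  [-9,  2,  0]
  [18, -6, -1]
A Jordan chain for λ = -1 of length 2:
v_1 = (-3, -9, 18)ᵀ
v_2 = (1, 0, 0)ᵀ

Let N = A − (-1)·I. We want v_2 with N^2 v_2 = 0 but N^1 v_2 ≠ 0; then v_{j-1} := N · v_j for j = 2, …, 2.

Pick v_2 = (1, 0, 0)ᵀ.
Then v_1 = N · v_2 = (-3, -9, 18)ᵀ.

Sanity check: (A − (-1)·I) v_1 = (0, 0, 0)ᵀ = 0. ✓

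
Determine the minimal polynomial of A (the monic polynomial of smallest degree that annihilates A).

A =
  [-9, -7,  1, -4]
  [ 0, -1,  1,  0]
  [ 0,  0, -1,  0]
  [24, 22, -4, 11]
x^4 - 6*x^2 - 8*x - 3

The characteristic polynomial is χ_A(x) = (x - 3)*(x + 1)^3, so the eigenvalues are known. The minimal polynomial is
  m_A(x) = Π_λ (x − λ)^{k_λ}
where k_λ is the size of the *largest* Jordan block for λ (equivalently, the smallest k with (A − λI)^k v = 0 for every generalised eigenvector v of λ).

  λ = -1: largest Jordan block has size 3, contributing (x + 1)^3
  λ = 3: largest Jordan block has size 1, contributing (x − 3)

So m_A(x) = (x - 3)*(x + 1)^3 = x^4 - 6*x^2 - 8*x - 3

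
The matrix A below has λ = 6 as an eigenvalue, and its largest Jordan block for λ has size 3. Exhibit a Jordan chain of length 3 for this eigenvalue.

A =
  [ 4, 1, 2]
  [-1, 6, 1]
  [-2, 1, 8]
A Jordan chain for λ = 6 of length 3:
v_1 = (-1, 0, -1)ᵀ
v_2 = (-2, -1, -2)ᵀ
v_3 = (1, 0, 0)ᵀ

Let N = A − (6)·I. We want v_3 with N^3 v_3 = 0 but N^2 v_3 ≠ 0; then v_{j-1} := N · v_j for j = 3, …, 2.

Pick v_3 = (1, 0, 0)ᵀ.
Then v_2 = N · v_3 = (-2, -1, -2)ᵀ.
Then v_1 = N · v_2 = (-1, 0, -1)ᵀ.

Sanity check: (A − (6)·I) v_1 = (0, 0, 0)ᵀ = 0. ✓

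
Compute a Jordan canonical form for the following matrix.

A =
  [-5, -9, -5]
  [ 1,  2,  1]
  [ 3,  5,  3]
J_3(0)

The characteristic polynomial is
  det(x·I − A) = x^3

Eigenvalues and multiplicities (the geometric multiplicity of λ is n − rank(A − λI), which equals the number of Jordan blocks for λ):
  λ = 0: algebraic multiplicity = 3, geometric multiplicity = 1

Determining the block sizes for each eigenvalue:
  λ = 0: one block (gm = 1), so the single block has size am = 3 → block sizes [3]

Assembling the blocks gives a Jordan form
J =
  [0, 1, 0]
  [0, 0, 1]
  [0, 0, 0]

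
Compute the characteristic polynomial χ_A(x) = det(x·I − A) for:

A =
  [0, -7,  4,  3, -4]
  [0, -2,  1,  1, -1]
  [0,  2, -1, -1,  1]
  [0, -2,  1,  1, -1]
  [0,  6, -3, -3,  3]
x^5 - x^4

Expanding det(x·I − A) (e.g. by cofactor expansion or by noting that A is similar to its Jordan form J, which has the same characteristic polynomial as A) gives
  χ_A(x) = x^5 - x^4
which factors as x^4*(x - 1). The eigenvalues (with algebraic multiplicities) are λ = 0 with multiplicity 4, λ = 1 with multiplicity 1.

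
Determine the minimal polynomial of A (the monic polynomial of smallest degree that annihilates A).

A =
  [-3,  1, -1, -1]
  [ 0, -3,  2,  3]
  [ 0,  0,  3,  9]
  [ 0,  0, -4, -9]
x^2 + 6*x + 9

The characteristic polynomial is χ_A(x) = (x + 3)^4, so the eigenvalues are known. The minimal polynomial is
  m_A(x) = Π_λ (x − λ)^{k_λ}
where k_λ is the size of the *largest* Jordan block for λ (equivalently, the smallest k with (A − λI)^k v = 0 for every generalised eigenvector v of λ).

  λ = -3: largest Jordan block has size 2, contributing (x + 3)^2

So m_A(x) = (x + 3)^2 = x^2 + 6*x + 9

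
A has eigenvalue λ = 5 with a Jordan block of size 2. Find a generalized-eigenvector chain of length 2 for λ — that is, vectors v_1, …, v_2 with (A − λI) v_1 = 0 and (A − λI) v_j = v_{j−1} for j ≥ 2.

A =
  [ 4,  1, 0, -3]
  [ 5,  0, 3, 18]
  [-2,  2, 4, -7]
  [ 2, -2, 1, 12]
A Jordan chain for λ = 5 of length 2:
v_1 = (-1, 5, -2, 2)ᵀ
v_2 = (1, 0, 0, 0)ᵀ

Let N = A − (5)·I. We want v_2 with N^2 v_2 = 0 but N^1 v_2 ≠ 0; then v_{j-1} := N · v_j for j = 2, …, 2.

Pick v_2 = (1, 0, 0, 0)ᵀ.
Then v_1 = N · v_2 = (-1, 5, -2, 2)ᵀ.

Sanity check: (A − (5)·I) v_1 = (0, 0, 0, 0)ᵀ = 0. ✓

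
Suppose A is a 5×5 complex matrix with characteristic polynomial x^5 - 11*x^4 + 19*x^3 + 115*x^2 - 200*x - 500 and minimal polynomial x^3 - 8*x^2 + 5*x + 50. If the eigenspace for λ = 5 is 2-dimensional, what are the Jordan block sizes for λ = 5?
Block sizes for λ = 5: [2, 1]

Step 1 — from the characteristic polynomial, algebraic multiplicity of λ = 5 is 3. From dim ker(A − (5)·I) = 2, there are exactly 2 Jordan blocks for λ = 5.
Step 2 — from the minimal polynomial, the factor (x − 5)^2 tells us the largest block for λ = 5 has size 2.
Step 3 — with total size 3, 2 blocks, and largest block 2, the block sizes (in nonincreasing order) are [2, 1].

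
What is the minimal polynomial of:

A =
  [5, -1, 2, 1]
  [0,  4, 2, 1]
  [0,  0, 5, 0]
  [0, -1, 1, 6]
x^3 - 15*x^2 + 75*x - 125

The characteristic polynomial is χ_A(x) = (x - 5)^4, so the eigenvalues are known. The minimal polynomial is
  m_A(x) = Π_λ (x − λ)^{k_λ}
where k_λ is the size of the *largest* Jordan block for λ (equivalently, the smallest k with (A − λI)^k v = 0 for every generalised eigenvector v of λ).

  λ = 5: largest Jordan block has size 3, contributing (x − 5)^3

So m_A(x) = (x - 5)^3 = x^3 - 15*x^2 + 75*x - 125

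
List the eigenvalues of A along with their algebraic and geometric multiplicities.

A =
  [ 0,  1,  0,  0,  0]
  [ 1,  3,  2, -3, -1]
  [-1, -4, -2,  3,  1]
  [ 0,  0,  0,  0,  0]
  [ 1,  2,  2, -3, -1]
λ = 0: alg = 5, geom = 3

Step 1 — factor the characteristic polynomial to read off the algebraic multiplicities:
  χ_A(x) = x^5

Step 2 — compute geometric multiplicities via the rank-nullity identity g(λ) = n − rank(A − λI):
  rank(A − (0)·I) = 2, so dim ker(A − (0)·I) = n − 2 = 3

Summary:
  λ = 0: algebraic multiplicity = 5, geometric multiplicity = 3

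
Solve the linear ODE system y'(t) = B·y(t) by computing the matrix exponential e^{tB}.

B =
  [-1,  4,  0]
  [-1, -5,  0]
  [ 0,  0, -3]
e^{tB} =
  [2*t*exp(-3*t) + exp(-3*t), 4*t*exp(-3*t), 0]
  [-t*exp(-3*t), -2*t*exp(-3*t) + exp(-3*t), 0]
  [0, 0, exp(-3*t)]

Strategy: write B = P · J · P⁻¹ where J is a Jordan canonical form, so e^{tB} = P · e^{tJ} · P⁻¹, and e^{tJ} can be computed block-by-block.

B has Jordan form
J =
  [-3,  1,  0]
  [ 0, -3,  0]
  [ 0,  0, -3]
(up to reordering of blocks).

Per-block formulas:
  For a 1×1 block at λ = -3: exp(t · [-3]) = [e^(-3t)].
  For a 2×2 Jordan block J_2(-3): exp(t · J_2(-3)) = e^(-3t)·(I + t·N), where N is the 2×2 nilpotent shift.

After assembling e^{tJ} and conjugating by P, we get:

e^{tB} =
  [2*t*exp(-3*t) + exp(-3*t), 4*t*exp(-3*t), 0]
  [-t*exp(-3*t), -2*t*exp(-3*t) + exp(-3*t), 0]
  [0, 0, exp(-3*t)]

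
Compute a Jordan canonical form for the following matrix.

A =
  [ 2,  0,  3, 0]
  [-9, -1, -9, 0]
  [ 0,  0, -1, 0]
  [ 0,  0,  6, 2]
J_1(-1) ⊕ J_1(-1) ⊕ J_1(2) ⊕ J_1(2)

The characteristic polynomial is
  det(x·I − A) = x^4 - 2*x^3 - 3*x^2 + 4*x + 4 = (x - 2)^2*(x + 1)^2

Eigenvalues and multiplicities (the geometric multiplicity of λ is n − rank(A − λI), which equals the number of Jordan blocks for λ):
  λ = -1: algebraic multiplicity = 2, geometric multiplicity = 2
  λ = 2: algebraic multiplicity = 2, geometric multiplicity = 2

Determining the block sizes for each eigenvalue:
  λ = -1: gm = am = 2, so every block has size 1 → block sizes [1, 1]
  λ = 2: gm = am = 2, so every block has size 1 → block sizes [1, 1]

Assembling the blocks gives a Jordan form
J =
  [-1,  0, 0, 0]
  [ 0, -1, 0, 0]
  [ 0,  0, 2, 0]
  [ 0,  0, 0, 2]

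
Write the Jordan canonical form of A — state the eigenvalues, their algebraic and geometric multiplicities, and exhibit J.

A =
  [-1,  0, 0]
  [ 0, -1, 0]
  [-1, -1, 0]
J_1(-1) ⊕ J_1(-1) ⊕ J_1(0)

The characteristic polynomial is
  det(x·I − A) = x^3 + 2*x^2 + x = x*(x + 1)^2

Eigenvalues and multiplicities (the geometric multiplicity of λ is n − rank(A − λI), which equals the number of Jordan blocks for λ):
  λ = -1: algebraic multiplicity = 2, geometric multiplicity = 2
  λ = 0: algebraic multiplicity = 1, geometric multiplicity = 1

Determining the block sizes for each eigenvalue:
  λ = -1: gm = am = 2, so every block has size 1 → block sizes [1, 1]
  λ = 0: one block (gm = 1), so the single block has size am = 1 → block sizes [1]

Assembling the blocks gives a Jordan form
J =
  [-1,  0, 0]
  [ 0, -1, 0]
  [ 0,  0, 0]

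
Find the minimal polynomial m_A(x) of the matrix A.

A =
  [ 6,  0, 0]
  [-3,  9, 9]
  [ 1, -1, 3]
x^2 - 12*x + 36

The characteristic polynomial is χ_A(x) = (x - 6)^3, so the eigenvalues are known. The minimal polynomial is
  m_A(x) = Π_λ (x − λ)^{k_λ}
where k_λ is the size of the *largest* Jordan block for λ (equivalently, the smallest k with (A − λI)^k v = 0 for every generalised eigenvector v of λ).

  λ = 6: largest Jordan block has size 2, contributing (x − 6)^2

So m_A(x) = (x - 6)^2 = x^2 - 12*x + 36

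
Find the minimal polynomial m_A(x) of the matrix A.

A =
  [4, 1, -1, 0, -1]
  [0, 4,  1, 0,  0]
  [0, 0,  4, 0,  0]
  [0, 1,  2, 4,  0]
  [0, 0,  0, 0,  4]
x^3 - 12*x^2 + 48*x - 64

The characteristic polynomial is χ_A(x) = (x - 4)^5, so the eigenvalues are known. The minimal polynomial is
  m_A(x) = Π_λ (x − λ)^{k_λ}
where k_λ is the size of the *largest* Jordan block for λ (equivalently, the smallest k with (A − λI)^k v = 0 for every generalised eigenvector v of λ).

  λ = 4: largest Jordan block has size 3, contributing (x − 4)^3

So m_A(x) = (x - 4)^3 = x^3 - 12*x^2 + 48*x - 64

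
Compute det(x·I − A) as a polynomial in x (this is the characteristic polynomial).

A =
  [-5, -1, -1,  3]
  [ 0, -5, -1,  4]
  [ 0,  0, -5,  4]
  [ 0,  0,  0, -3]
x^4 + 18*x^3 + 120*x^2 + 350*x + 375

Expanding det(x·I − A) (e.g. by cofactor expansion or by noting that A is similar to its Jordan form J, which has the same characteristic polynomial as A) gives
  χ_A(x) = x^4 + 18*x^3 + 120*x^2 + 350*x + 375
which factors as (x + 3)*(x + 5)^3. The eigenvalues (with algebraic multiplicities) are λ = -5 with multiplicity 3, λ = -3 with multiplicity 1.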